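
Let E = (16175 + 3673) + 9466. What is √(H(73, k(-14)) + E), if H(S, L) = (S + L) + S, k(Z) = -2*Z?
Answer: 4*√1843 ≈ 171.72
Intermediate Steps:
E = 29314 (E = 19848 + 9466 = 29314)
H(S, L) = L + 2*S (H(S, L) = (L + S) + S = L + 2*S)
√(H(73, k(-14)) + E) = √((-2*(-14) + 2*73) + 29314) = √((28 + 146) + 29314) = √(174 + 29314) = √29488 = 4*√1843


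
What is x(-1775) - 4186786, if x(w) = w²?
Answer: -1036161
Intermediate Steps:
x(-1775) - 4186786 = (-1775)² - 4186786 = 3150625 - 4186786 = -1036161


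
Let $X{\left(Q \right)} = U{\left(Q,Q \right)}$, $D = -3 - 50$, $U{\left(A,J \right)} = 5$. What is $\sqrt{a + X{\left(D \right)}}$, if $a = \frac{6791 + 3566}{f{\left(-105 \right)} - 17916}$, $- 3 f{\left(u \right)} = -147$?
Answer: $\frac{\sqrt{1411099926}}{17867} \approx 2.1025$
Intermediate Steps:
$f{\left(u \right)} = 49$ ($f{\left(u \right)} = \left(- \frac{1}{3}\right) \left(-147\right) = 49$)
$D = -53$
$X{\left(Q \right)} = 5$
$a = - \frac{10357}{17867}$ ($a = \frac{6791 + 3566}{49 - 17916} = \frac{10357}{-17867} = 10357 \left(- \frac{1}{17867}\right) = - \frac{10357}{17867} \approx -0.57967$)
$\sqrt{a + X{\left(D \right)}} = \sqrt{- \frac{10357}{17867} + 5} = \sqrt{\frac{78978}{17867}} = \frac{\sqrt{1411099926}}{17867}$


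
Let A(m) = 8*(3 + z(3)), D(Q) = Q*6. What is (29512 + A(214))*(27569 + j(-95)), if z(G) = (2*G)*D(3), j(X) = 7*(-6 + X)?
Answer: 816604800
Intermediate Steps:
D(Q) = 6*Q
j(X) = -42 + 7*X
z(G) = 36*G (z(G) = (2*G)*(6*3) = (2*G)*18 = 36*G)
A(m) = 888 (A(m) = 8*(3 + 36*3) = 8*(3 + 108) = 8*111 = 888)
(29512 + A(214))*(27569 + j(-95)) = (29512 + 888)*(27569 + (-42 + 7*(-95))) = 30400*(27569 + (-42 - 665)) = 30400*(27569 - 707) = 30400*26862 = 816604800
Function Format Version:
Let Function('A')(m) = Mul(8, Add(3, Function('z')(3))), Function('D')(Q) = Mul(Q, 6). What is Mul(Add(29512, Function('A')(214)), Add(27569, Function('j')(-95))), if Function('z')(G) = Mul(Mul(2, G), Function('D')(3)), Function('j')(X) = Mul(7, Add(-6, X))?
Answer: 816604800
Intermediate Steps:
Function('D')(Q) = Mul(6, Q)
Function('j')(X) = Add(-42, Mul(7, X))
Function('z')(G) = Mul(36, G) (Function('z')(G) = Mul(Mul(2, G), Mul(6, 3)) = Mul(Mul(2, G), 18) = Mul(36, G))
Function('A')(m) = 888 (Function('A')(m) = Mul(8, Add(3, Mul(36, 3))) = Mul(8, Add(3, 108)) = Mul(8, 111) = 888)
Mul(Add(29512, Function('A')(214)), Add(27569, Function('j')(-95))) = Mul(Add(29512, 888), Add(27569, Add(-42, Mul(7, -95)))) = Mul(30400, Add(27569, Add(-42, -665))) = Mul(30400, Add(27569, -707)) = Mul(30400, 26862) = 816604800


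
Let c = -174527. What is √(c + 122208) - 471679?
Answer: -471679 + I*√52319 ≈ -4.7168e+5 + 228.73*I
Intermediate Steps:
√(c + 122208) - 471679 = √(-174527 + 122208) - 471679 = √(-52319) - 471679 = I*√52319 - 471679 = -471679 + I*√52319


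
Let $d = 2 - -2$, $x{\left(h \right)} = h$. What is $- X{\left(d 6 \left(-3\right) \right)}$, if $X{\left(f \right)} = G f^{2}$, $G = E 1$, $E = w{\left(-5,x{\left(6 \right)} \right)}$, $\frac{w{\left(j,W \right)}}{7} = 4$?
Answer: $-145152$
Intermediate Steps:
$w{\left(j,W \right)} = 28$ ($w{\left(j,W \right)} = 7 \cdot 4 = 28$)
$E = 28$
$d = 4$ ($d = 2 + 2 = 4$)
$G = 28$ ($G = 28 \cdot 1 = 28$)
$X{\left(f \right)} = 28 f^{2}$
$- X{\left(d 6 \left(-3\right) \right)} = - 28 \left(4 \cdot 6 \left(-3\right)\right)^{2} = - 28 \left(24 \left(-3\right)\right)^{2} = - 28 \left(-72\right)^{2} = - 28 \cdot 5184 = \left(-1\right) 145152 = -145152$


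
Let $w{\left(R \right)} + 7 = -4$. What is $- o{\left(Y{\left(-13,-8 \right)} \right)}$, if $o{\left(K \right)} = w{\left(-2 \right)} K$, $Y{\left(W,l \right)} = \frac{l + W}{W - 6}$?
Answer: $\frac{231}{19} \approx 12.158$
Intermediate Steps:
$Y{\left(W,l \right)} = \frac{W + l}{-6 + W}$
$w{\left(R \right)} = -11$ ($w{\left(R \right)} = -7 - 4 = -11$)
$o{\left(K \right)} = - 11 K$
$- o{\left(Y{\left(-13,-8 \right)} \right)} = - \left(-11\right) \frac{-13 - 8}{-6 - 13} = - \left(-11\right) \frac{1}{-19} \left(-21\right) = - \left(-11\right) \left(\left(- \frac{1}{19}\right) \left(-21\right)\right) = - \frac{\left(-11\right) 21}{19} = \left(-1\right) \left(- \frac{231}{19}\right) = \frac{231}{19}$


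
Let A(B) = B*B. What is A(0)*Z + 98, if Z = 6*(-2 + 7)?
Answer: 98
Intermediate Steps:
A(B) = B**2
Z = 30 (Z = 6*5 = 30)
A(0)*Z + 98 = 0**2*30 + 98 = 0*30 + 98 = 0 + 98 = 98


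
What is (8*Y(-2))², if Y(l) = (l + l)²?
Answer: 16384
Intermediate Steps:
Y(l) = 4*l² (Y(l) = (2*l)² = 4*l²)
(8*Y(-2))² = (8*(4*(-2)²))² = (8*(4*4))² = (8*16)² = 128² = 16384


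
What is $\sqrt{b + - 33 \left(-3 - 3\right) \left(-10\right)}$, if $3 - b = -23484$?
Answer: $\sqrt{21507} \approx 146.65$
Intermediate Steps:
$b = 23487$ ($b = 3 - -23484 = 3 + 23484 = 23487$)
$\sqrt{b + - 33 \left(-3 - 3\right) \left(-10\right)} = \sqrt{23487 + - 33 \left(-3 - 3\right) \left(-10\right)} = \sqrt{23487 + \left(-33\right) \left(-6\right) \left(-10\right)} = \sqrt{23487 + 198 \left(-10\right)} = \sqrt{23487 - 1980} = \sqrt{21507}$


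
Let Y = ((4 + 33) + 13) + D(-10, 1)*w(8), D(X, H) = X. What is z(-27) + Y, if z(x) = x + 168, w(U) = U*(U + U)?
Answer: -1089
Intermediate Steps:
w(U) = 2*U² (w(U) = U*(2*U) = 2*U²)
z(x) = 168 + x
Y = -1230 (Y = ((4 + 33) + 13) - 20*8² = (37 + 13) - 20*64 = 50 - 10*128 = 50 - 1280 = -1230)
z(-27) + Y = (168 - 27) - 1230 = 141 - 1230 = -1089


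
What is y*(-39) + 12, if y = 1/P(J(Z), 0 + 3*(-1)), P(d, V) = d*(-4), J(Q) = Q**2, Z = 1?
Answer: 87/4 ≈ 21.750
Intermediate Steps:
P(d, V) = -4*d
y = -1/4 (y = 1/(-4*1**2) = 1/(-4*1) = 1/(-4) = -1/4 ≈ -0.25000)
y*(-39) + 12 = -1/4*(-39) + 12 = 39/4 + 12 = 87/4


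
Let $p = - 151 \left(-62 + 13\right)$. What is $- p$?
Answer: $-7399$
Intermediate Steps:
$p = 7399$ ($p = \left(-151\right) \left(-49\right) = 7399$)
$- p = \left(-1\right) 7399 = -7399$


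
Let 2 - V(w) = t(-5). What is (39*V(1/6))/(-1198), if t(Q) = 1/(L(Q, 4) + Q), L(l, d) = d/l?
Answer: -2457/34742 ≈ -0.070721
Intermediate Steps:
t(Q) = 1/(Q + 4/Q) (t(Q) = 1/(4/Q + Q) = 1/(Q + 4/Q))
V(w) = 63/29 (V(w) = 2 - (-5)/(4 + (-5)**2) = 2 - (-5)/(4 + 25) = 2 - (-5)/29 = 2 - 1*(-5/29) = 2 + 5/29 = 63/29)
(39*V(1/6))/(-1198) = (39*(63/29))/(-1198) = (2457/29)*(-1/1198) = -2457/34742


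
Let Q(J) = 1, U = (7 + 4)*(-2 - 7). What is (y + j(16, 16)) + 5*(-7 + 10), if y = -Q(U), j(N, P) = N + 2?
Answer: 32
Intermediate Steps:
j(N, P) = 2 + N
U = -99 (U = 11*(-9) = -99)
y = -1 (y = -1*1 = -1)
(y + j(16, 16)) + 5*(-7 + 10) = (-1 + (2 + 16)) + 5*(-7 + 10) = (-1 + 18) + 5*3 = 17 + 15 = 32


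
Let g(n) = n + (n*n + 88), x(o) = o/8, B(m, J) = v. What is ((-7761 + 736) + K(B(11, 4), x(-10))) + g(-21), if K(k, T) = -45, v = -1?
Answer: -6562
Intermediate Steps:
B(m, J) = -1
x(o) = o/8 (x(o) = o*(⅛) = o/8)
g(n) = 88 + n + n² (g(n) = n + (n² + 88) = n + (88 + n²) = 88 + n + n²)
((-7761 + 736) + K(B(11, 4), x(-10))) + g(-21) = ((-7761 + 736) - 45) + (88 - 21 + (-21)²) = (-7025 - 45) + (88 - 21 + 441) = -7070 + 508 = -6562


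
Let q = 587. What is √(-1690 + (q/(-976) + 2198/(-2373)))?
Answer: I*√11573325293943/82716 ≈ 41.128*I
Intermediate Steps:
√(-1690 + (q/(-976) + 2198/(-2373))) = √(-1690 + (587/(-976) + 2198/(-2373))) = √(-1690 + (587*(-1/976) + 2198*(-1/2373))) = √(-1690 + (-587/976 - 314/339)) = √(-1690 - 505457/330864) = √(-559665617/330864) = I*√11573325293943/82716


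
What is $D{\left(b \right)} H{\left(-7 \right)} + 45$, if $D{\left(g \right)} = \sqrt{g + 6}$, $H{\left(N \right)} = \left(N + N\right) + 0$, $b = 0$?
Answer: $45 - 14 \sqrt{6} \approx 10.707$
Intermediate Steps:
$H{\left(N \right)} = 2 N$ ($H{\left(N \right)} = 2 N + 0 = 2 N$)
$D{\left(g \right)} = \sqrt{6 + g}$
$D{\left(b \right)} H{\left(-7 \right)} + 45 = \sqrt{6 + 0} \cdot 2 \left(-7\right) + 45 = \sqrt{6} \left(-14\right) + 45 = - 14 \sqrt{6} + 45 = 45 - 14 \sqrt{6}$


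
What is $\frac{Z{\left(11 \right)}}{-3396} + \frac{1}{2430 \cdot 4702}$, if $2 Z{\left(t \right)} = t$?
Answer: $- \frac{10473139}{6467036760} \approx -0.0016195$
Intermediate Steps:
$Z{\left(t \right)} = \frac{t}{2}$
$\frac{Z{\left(11 \right)}}{-3396} + \frac{1}{2430 \cdot 4702} = \frac{\frac{1}{2} \cdot 11}{-3396} + \frac{1}{2430 \cdot 4702} = \frac{11}{2} \left(- \frac{1}{3396}\right) + \frac{1}{2430} \cdot \frac{1}{4702} = - \frac{11}{6792} + \frac{1}{11425860} = - \frac{10473139}{6467036760}$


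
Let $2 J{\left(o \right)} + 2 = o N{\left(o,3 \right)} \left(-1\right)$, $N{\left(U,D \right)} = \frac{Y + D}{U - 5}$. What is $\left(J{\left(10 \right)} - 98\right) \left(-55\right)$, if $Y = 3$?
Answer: $5775$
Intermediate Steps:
$N{\left(U,D \right)} = \frac{3 + D}{-5 + U}$ ($N{\left(U,D \right)} = \frac{3 + D}{U - 5} = \frac{3 + D}{-5 + U}$)
$J{\left(o \right)} = -1 - \frac{3 o}{-5 + o}$ ($J{\left(o \right)} = -1 + \frac{o \frac{3 + 3}{-5 + o} \left(-1\right)}{2} = -1 + \frac{o \frac{1}{-5 + o} 6 \left(-1\right)}{2} = -1 + \frac{o \frac{6}{-5 + o} \left(-1\right)}{2} = -1 + \frac{\frac{6 o}{-5 + o} \left(-1\right)}{2} = -1 + \frac{\left(-6\right) o \frac{1}{-5 + o}}{2} = -1 - \frac{3 o}{-5 + o}$)
$\left(J{\left(10 \right)} - 98\right) \left(-55\right) = \left(\frac{5 - 40}{-5 + 10} - 98\right) \left(-55\right) = \left(\frac{5 - 40}{5} - 98\right) \left(-55\right) = \left(\frac{1}{5} \left(-35\right) - 98\right) \left(-55\right) = \left(-7 - 98\right) \left(-55\right) = \left(-105\right) \left(-55\right) = 5775$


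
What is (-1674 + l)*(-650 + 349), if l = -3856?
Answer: 1664530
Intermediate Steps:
(-1674 + l)*(-650 + 349) = (-1674 - 3856)*(-650 + 349) = -5530*(-301) = 1664530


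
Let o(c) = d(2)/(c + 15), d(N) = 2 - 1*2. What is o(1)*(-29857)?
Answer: 0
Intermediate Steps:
d(N) = 0 (d(N) = 2 - 2 = 0)
o(c) = 0 (o(c) = 0/(c + 15) = 0/(15 + c) = 0)
o(1)*(-29857) = 0*(-29857) = 0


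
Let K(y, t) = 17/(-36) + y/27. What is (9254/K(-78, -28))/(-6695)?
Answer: 333144/810095 ≈ 0.41124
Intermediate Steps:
K(y, t) = -17/36 + y/27 (K(y, t) = 17*(-1/36) + y*(1/27) = -17/36 + y/27)
(9254/K(-78, -28))/(-6695) = (9254/(-17/36 + (1/27)*(-78)))/(-6695) = (9254/(-17/36 - 26/9))*(-1/6695) = (9254/(-121/36))*(-1/6695) = (9254*(-36/121))*(-1/6695) = -333144/121*(-1/6695) = 333144/810095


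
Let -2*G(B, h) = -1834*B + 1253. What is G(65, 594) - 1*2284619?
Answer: -4451281/2 ≈ -2.2256e+6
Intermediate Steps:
G(B, h) = -1253/2 + 917*B (G(B, h) = -(-1834*B + 1253)/2 = -(1253 - 1834*B)/2 = -1253/2 + 917*B)
G(65, 594) - 1*2284619 = (-1253/2 + 917*65) - 1*2284619 = (-1253/2 + 59605) - 2284619 = 117957/2 - 2284619 = -4451281/2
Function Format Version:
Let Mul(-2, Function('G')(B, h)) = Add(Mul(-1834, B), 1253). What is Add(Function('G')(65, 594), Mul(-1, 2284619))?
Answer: Rational(-4451281, 2) ≈ -2.2256e+6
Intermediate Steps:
Function('G')(B, h) = Add(Rational(-1253, 2), Mul(917, B)) (Function('G')(B, h) = Mul(Rational(-1, 2), Add(Mul(-1834, B), 1253)) = Mul(Rational(-1, 2), Add(1253, Mul(-1834, B))) = Add(Rational(-1253, 2), Mul(917, B)))
Add(Function('G')(65, 594), Mul(-1, 2284619)) = Add(Add(Rational(-1253, 2), Mul(917, 65)), Mul(-1, 2284619)) = Add(Add(Rational(-1253, 2), 59605), -2284619) = Add(Rational(117957, 2), -2284619) = Rational(-4451281, 2)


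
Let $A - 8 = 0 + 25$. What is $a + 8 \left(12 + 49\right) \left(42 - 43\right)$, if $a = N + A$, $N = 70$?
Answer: $-385$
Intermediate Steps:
$A = 33$ ($A = 8 + \left(0 + 25\right) = 8 + 25 = 33$)
$a = 103$ ($a = 70 + 33 = 103$)
$a + 8 \left(12 + 49\right) \left(42 - 43\right) = 103 + 8 \left(12 + 49\right) \left(42 - 43\right) = 103 + 8 \cdot 61 \left(-1\right) = 103 + 8 \left(-61\right) = 103 - 488 = -385$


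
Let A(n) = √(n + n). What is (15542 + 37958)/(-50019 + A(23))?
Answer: -535203300/500380063 - 10700*√46/500380063 ≈ -1.0697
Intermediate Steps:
A(n) = √2*√n (A(n) = √(2*n) = √2*√n)
(15542 + 37958)/(-50019 + A(23)) = (15542 + 37958)/(-50019 + √2*√23) = 53500/(-50019 + √46)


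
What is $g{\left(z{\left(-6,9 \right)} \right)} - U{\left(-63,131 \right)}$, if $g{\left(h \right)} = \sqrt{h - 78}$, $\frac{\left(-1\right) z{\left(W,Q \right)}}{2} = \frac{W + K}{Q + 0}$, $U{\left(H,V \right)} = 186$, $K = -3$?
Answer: $-186 + 2 i \sqrt{19} \approx -186.0 + 8.7178 i$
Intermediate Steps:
$z{\left(W,Q \right)} = - \frac{2 \left(-3 + W\right)}{Q}$ ($z{\left(W,Q \right)} = - 2 \frac{W - 3}{Q + 0} = - 2 \frac{-3 + W}{Q} = - \frac{2 \left(-3 + W\right)}{Q}$)
$g{\left(h \right)} = \sqrt{-78 + h}$
$g{\left(z{\left(-6,9 \right)} \right)} - U{\left(-63,131 \right)} = \sqrt{-78 + \frac{2 \left(3 - -6\right)}{9}} - 186 = \sqrt{-78 + 2 \cdot \frac{1}{9} \left(3 + 6\right)} - 186 = \sqrt{-78 + 2 \cdot \frac{1}{9} \cdot 9} - 186 = \sqrt{-78 + 2} - 186 = \sqrt{-76} - 186 = 2 i \sqrt{19} - 186 = -186 + 2 i \sqrt{19}$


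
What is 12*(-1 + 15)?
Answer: 168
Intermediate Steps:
12*(-1 + 15) = 12*14 = 168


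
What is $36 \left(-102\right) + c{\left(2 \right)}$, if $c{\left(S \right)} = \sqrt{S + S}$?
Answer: $-3670$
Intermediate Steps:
$c{\left(S \right)} = \sqrt{2} \sqrt{S}$ ($c{\left(S \right)} = \sqrt{2 S} = \sqrt{2} \sqrt{S}$)
$36 \left(-102\right) + c{\left(2 \right)} = 36 \left(-102\right) + \sqrt{2} \sqrt{2} = -3672 + 2 = -3670$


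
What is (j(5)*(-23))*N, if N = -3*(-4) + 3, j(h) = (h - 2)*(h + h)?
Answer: -10350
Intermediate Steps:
j(h) = 2*h*(-2 + h) (j(h) = (-2 + h)*(2*h) = 2*h*(-2 + h))
N = 15 (N = 12 + 3 = 15)
(j(5)*(-23))*N = ((2*5*(-2 + 5))*(-23))*15 = ((2*5*3)*(-23))*15 = (30*(-23))*15 = -690*15 = -10350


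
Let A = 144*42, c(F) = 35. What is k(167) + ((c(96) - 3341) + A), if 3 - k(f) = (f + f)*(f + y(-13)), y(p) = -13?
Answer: -48691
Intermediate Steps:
k(f) = 3 - 2*f*(-13 + f) (k(f) = 3 - (f + f)*(f - 13) = 3 - 2*f*(-13 + f))
A = 6048
k(167) + ((c(96) - 3341) + A) = (3 - 2*167² + 26*167) + ((35 - 3341) + 6048) = (3 - 2*27889 + 4342) + (-3306 + 6048) = (3 - 55778 + 4342) + 2742 = -51433 + 2742 = -48691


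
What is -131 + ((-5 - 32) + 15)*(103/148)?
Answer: -10827/74 ≈ -146.31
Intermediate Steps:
-131 + ((-5 - 32) + 15)*(103/148) = -131 + (-37 + 15)*(103*(1/148)) = -131 - 22*103/148 = -131 - 1133/74 = -10827/74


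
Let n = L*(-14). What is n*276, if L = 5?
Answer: -19320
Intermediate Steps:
n = -70 (n = 5*(-14) = -70)
n*276 = -70*276 = -19320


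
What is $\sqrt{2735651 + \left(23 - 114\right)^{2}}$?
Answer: $2 \sqrt{685983} \approx 1656.5$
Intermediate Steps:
$\sqrt{2735651 + \left(23 - 114\right)^{2}} = \sqrt{2735651 + \left(-91\right)^{2}} = \sqrt{2735651 + 8281} = \sqrt{2743932} = 2 \sqrt{685983}$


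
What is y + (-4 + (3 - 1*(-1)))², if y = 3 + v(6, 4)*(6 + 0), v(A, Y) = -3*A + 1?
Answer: -99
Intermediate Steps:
v(A, Y) = 1 - 3*A
y = -99 (y = 3 + (1 - 3*6)*(6 + 0) = 3 + (1 - 18)*6 = 3 - 17*6 = 3 - 102 = -99)
y + (-4 + (3 - 1*(-1)))² = -99 + (-4 + (3 - 1*(-1)))² = -99 + (-4 + (3 + 1))² = -99 + (-4 + 4)² = -99 + 0² = -99 + 0 = -99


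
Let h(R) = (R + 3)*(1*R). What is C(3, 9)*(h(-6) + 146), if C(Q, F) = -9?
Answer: -1476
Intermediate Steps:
h(R) = R*(3 + R) (h(R) = (3 + R)*R = R*(3 + R))
C(3, 9)*(h(-6) + 146) = -9*(-6*(3 - 6) + 146) = -9*(-6*(-3) + 146) = -9*(18 + 146) = -9*164 = -1476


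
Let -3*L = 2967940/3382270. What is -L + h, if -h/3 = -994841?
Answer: 3028339078957/1014681 ≈ 2.9845e+6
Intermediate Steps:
h = 2984523 (h = -3*(-994841) = 2984523)
L = -296794/1014681 (L = -2967940/(3*3382270) = -1/3*296794/338227 = -296794/1014681 ≈ -0.29250)
-L + h = -1*(-296794/1014681) + 2984523 = 296794/1014681 + 2984523 = 3028339078957/1014681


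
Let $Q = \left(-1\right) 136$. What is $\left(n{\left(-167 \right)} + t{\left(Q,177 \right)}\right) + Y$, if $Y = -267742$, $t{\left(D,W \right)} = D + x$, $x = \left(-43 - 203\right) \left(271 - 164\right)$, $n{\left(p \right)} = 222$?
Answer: $-293978$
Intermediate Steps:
$x = -26322$ ($x = \left(-246\right) 107 = -26322$)
$Q = -136$
$t{\left(D,W \right)} = -26322 + D$ ($t{\left(D,W \right)} = D - 26322 = -26322 + D$)
$\left(n{\left(-167 \right)} + t{\left(Q,177 \right)}\right) + Y = \left(222 - 26458\right) - 267742 = -26236 - 267742 = -293978$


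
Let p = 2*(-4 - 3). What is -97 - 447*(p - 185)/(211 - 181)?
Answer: 28681/10 ≈ 2868.1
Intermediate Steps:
p = -14 (p = 2*(-7) = -14)
-97 - 447*(p - 185)/(211 - 181) = -97 - 447*(-14 - 185)/(211 - 181) = -97 - (-88953)/30 = -97 - 447*(-199/30) = -97 + 29651/10 = 28681/10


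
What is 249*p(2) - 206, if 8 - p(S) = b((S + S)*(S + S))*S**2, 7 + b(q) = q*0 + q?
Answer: -7178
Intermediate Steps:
b(q) = -7 + q (b(q) = -7 + (q*0 + q) = -7 + (0 + q) = -7 + q)
p(S) = 8 - S**2*(-7 + 4*S**2) (p(S) = 8 - (-7 + (S + S)*(S + S))*S**2 = 8 - (-7 + (2*S)*(2*S))*S**2 = 8 - (-7 + 4*S**2)*S**2 = 8 - S**2*(-7 + 4*S**2))
249*p(2) - 206 = 249*(8 + 2**2*(7 - 4*2**2)) - 206 = 249*(8 + 4*(7 - 4*4)) - 206 = 249*(8 + 4*(7 - 16)) - 206 = 249*(8 + 4*(-9)) - 206 = 249*(8 - 36) - 206 = 249*(-28) - 206 = -6972 - 206 = -7178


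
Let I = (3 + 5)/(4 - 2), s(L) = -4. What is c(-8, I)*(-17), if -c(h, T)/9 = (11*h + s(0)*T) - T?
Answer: -16524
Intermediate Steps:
I = 4 (I = 8/2 = 8*(½) = 4)
c(h, T) = -99*h + 45*T (c(h, T) = -9*((11*h - 4*T) - T) = -9*((-4*T + 11*h) - T) = -9*(-5*T + 11*h) = -99*h + 45*T)
c(-8, I)*(-17) = (-99*(-8) + 45*4)*(-17) = (792 + 180)*(-17) = 972*(-17) = -16524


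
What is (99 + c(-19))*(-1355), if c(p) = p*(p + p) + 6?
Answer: -1120585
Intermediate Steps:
c(p) = 6 + 2*p² (c(p) = p*(2*p) + 6 = 2*p² + 6 = 6 + 2*p²)
(99 + c(-19))*(-1355) = (99 + (6 + 2*(-19)²))*(-1355) = (99 + (6 + 2*361))*(-1355) = (99 + (6 + 722))*(-1355) = (99 + 728)*(-1355) = 827*(-1355) = -1120585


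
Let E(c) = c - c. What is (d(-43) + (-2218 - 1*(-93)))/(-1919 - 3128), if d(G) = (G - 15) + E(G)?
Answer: 2183/5047 ≈ 0.43253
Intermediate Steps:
E(c) = 0
d(G) = -15 + G (d(G) = (G - 15) + 0 = (-15 + G) + 0 = -15 + G)
(d(-43) + (-2218 - 1*(-93)))/(-1919 - 3128) = ((-15 - 43) + (-2218 - 1*(-93)))/(-1919 - 3128) = (-58 + (-2218 + 93))/(-5047) = (-58 - 2125)*(-1/5047) = -2183*(-1/5047) = 2183/5047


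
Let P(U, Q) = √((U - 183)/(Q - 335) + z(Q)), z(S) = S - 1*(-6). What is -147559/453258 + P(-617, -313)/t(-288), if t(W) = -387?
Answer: -147559/453258 - I*√24767/3483 ≈ -0.32555 - 0.045184*I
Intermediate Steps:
z(S) = 6 + S (z(S) = S + 6 = 6 + S)
P(U, Q) = √(6 + Q + (-183 + U)/(-335 + Q)) (P(U, Q) = √((U - 183)/(Q - 335) + (6 + Q)) = √((-183 + U)/(-335 + Q) + (6 + Q)) = √(6 + Q + (-183 + U)/(-335 + Q)))
-147559/453258 + P(-617, -313)/t(-288) = -147559/453258 + √((-183 - 617 + (-335 - 313)*(6 - 313))/(-335 - 313))/(-387) = -147559*1/453258 + √((-183 - 617 - 648*(-307))/(-648))*(-1/387) = -147559/453258 + √(-(-183 - 617 + 198936)/648)*(-1/387) = -147559/453258 + √(-1/648*198136)*(-1/387) = -147559/453258 + √(-24767/81)*(-1/387) = -147559/453258 + (I*√24767/9)*(-1/387) = -147559/453258 - I*√24767/3483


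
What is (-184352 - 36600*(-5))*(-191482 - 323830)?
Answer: 696701824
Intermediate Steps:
(-184352 - 36600*(-5))*(-191482 - 323830) = (-184352 + 183000)*(-515312) = -1352*(-515312) = 696701824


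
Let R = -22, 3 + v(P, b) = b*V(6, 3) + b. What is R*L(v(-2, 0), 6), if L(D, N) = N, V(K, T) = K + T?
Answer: -132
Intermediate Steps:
v(P, b) = -3 + 10*b (v(P, b) = -3 + (b*(6 + 3) + b) = -3 + (b*9 + b) = -3 + (9*b + b) = -3 + 10*b)
R*L(v(-2, 0), 6) = -22*6 = -132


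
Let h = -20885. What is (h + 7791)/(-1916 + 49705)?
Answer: -13094/47789 ≈ -0.27400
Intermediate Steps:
(h + 7791)/(-1916 + 49705) = (-20885 + 7791)/(-1916 + 49705) = -13094/47789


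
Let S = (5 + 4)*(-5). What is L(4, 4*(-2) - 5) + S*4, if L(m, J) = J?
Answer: -193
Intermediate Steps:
S = -45 (S = 9*(-5) = -45)
L(4, 4*(-2) - 5) + S*4 = (4*(-2) - 5) - 45*4 = (-8 - 5) - 180 = -13 - 180 = -193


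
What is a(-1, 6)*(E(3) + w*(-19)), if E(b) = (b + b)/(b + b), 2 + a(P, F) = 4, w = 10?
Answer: -378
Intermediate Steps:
a(P, F) = 2 (a(P, F) = -2 + 4 = 2)
E(b) = 1 (E(b) = (2*b)/((2*b)) = (2*b)*(1/(2*b)) = 1)
a(-1, 6)*(E(3) + w*(-19)) = 2*(1 + 10*(-19)) = 2*(1 - 190) = 2*(-189) = -378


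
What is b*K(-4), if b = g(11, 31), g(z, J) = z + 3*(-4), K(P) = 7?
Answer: -7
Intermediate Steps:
g(z, J) = -12 + z (g(z, J) = z - 12 = -12 + z)
b = -1 (b = -12 + 11 = -1)
b*K(-4) = -1*7 = -7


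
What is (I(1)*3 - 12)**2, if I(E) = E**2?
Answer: 81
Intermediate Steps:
(I(1)*3 - 12)**2 = (1**2*3 - 12)**2 = (1*3 - 12)**2 = (3 - 12)**2 = (-9)**2 = 81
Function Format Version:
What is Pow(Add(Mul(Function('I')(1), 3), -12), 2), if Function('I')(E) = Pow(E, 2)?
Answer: 81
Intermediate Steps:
Pow(Add(Mul(Function('I')(1), 3), -12), 2) = Pow(Add(Mul(Pow(1, 2), 3), -12), 2) = Pow(Add(Mul(1, 3), -12), 2) = Pow(Add(3, -12), 2) = Pow(-9, 2) = 81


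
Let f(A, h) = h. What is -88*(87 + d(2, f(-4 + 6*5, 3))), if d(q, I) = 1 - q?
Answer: -7568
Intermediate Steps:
-88*(87 + d(2, f(-4 + 6*5, 3))) = -88*(87 + (1 - 1*2)) = -88*(87 + (1 - 2)) = -88*(87 - 1) = -88*86 = -7568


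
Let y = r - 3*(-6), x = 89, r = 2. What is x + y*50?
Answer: 1089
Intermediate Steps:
y = 20 (y = 2 - 3*(-6) = 2 + 18 = 20)
x + y*50 = 89 + 20*50 = 89 + 1000 = 1089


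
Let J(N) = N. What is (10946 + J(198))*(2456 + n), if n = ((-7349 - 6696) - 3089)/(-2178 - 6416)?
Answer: 117702916856/4297 ≈ 2.7392e+7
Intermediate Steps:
n = 8567/4297 (n = (-14045 - 3089)/(-8594) = -17134*(-1/8594) = 8567/4297 ≈ 1.9937)
(10946 + J(198))*(2456 + n) = (10946 + 198)*(2456 + 8567/4297) = 11144*(10561999/4297) = 117702916856/4297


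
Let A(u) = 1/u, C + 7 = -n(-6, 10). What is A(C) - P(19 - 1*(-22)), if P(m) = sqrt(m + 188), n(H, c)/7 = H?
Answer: 1/35 - sqrt(229) ≈ -15.104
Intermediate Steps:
n(H, c) = 7*H
P(m) = sqrt(188 + m)
C = 35 (C = -7 - 7*(-6) = -7 - 1*(-42) = -7 + 42 = 35)
A(C) - P(19 - 1*(-22)) = 1/35 - sqrt(188 + (19 - 1*(-22))) = 1/35 - sqrt(188 + (19 + 22)) = 1/35 - sqrt(188 + 41) = 1/35 - sqrt(229)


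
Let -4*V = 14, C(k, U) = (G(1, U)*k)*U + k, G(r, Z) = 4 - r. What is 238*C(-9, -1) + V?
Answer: 8561/2 ≈ 4280.5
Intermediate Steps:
C(k, U) = k + 3*U*k (C(k, U) = ((4 - 1*1)*k)*U + k = ((4 - 1)*k)*U + k = (3*k)*U + k = 3*U*k + k = k + 3*U*k)
V = -7/2 (V = -¼*14 = -7/2 ≈ -3.5000)
238*C(-9, -1) + V = 238*(-9*(1 + 3*(-1))) - 7/2 = 238*(-9*(1 - 3)) - 7/2 = 238*(-9*(-2)) - 7/2 = 238*18 - 7/2 = 4284 - 7/2 = 8561/2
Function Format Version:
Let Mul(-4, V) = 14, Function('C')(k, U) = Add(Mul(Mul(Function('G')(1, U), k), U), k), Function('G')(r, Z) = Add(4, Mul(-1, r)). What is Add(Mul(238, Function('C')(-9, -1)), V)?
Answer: Rational(8561, 2) ≈ 4280.5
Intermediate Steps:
Function('C')(k, U) = Add(k, Mul(3, U, k)) (Function('C')(k, U) = Add(Mul(Mul(Add(4, Mul(-1, 1)), k), U), k) = Add(Mul(Mul(Add(4, -1), k), U), k) = Add(Mul(Mul(3, k), U), k) = Add(Mul(3, U, k), k) = Add(k, Mul(3, U, k)))
V = Rational(-7, 2) (V = Mul(Rational(-1, 4), 14) = Rational(-7, 2) ≈ -3.5000)
Add(Mul(238, Function('C')(-9, -1)), V) = Add(Mul(238, Mul(-9, Add(1, Mul(3, -1)))), Rational(-7, 2)) = Add(Mul(238, Mul(-9, Add(1, -3))), Rational(-7, 2)) = Add(Mul(238, Mul(-9, -2)), Rational(-7, 2)) = Add(Mul(238, 18), Rational(-7, 2)) = Add(4284, Rational(-7, 2)) = Rational(8561, 2)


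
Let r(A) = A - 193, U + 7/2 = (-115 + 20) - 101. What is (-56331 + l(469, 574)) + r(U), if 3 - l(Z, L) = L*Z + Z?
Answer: -652791/2 ≈ -3.2640e+5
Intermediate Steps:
U = -399/2 (U = -7/2 + ((-115 + 20) - 101) = -7/2 + (-95 - 101) = -7/2 - 196 = -399/2 ≈ -199.50)
r(A) = -193 + A
l(Z, L) = 3 - Z - L*Z (l(Z, L) = 3 - (L*Z + Z) = 3 - (Z + L*Z) = 3 + (-Z - L*Z) = 3 - Z - L*Z)
(-56331 + l(469, 574)) + r(U) = (-56331 + (3 - 1*469 - 1*574*469)) + (-193 - 399/2) = (-56331 + (3 - 469 - 269206)) - 785/2 = (-56331 - 269672) - 785/2 = -326003 - 785/2 = -652791/2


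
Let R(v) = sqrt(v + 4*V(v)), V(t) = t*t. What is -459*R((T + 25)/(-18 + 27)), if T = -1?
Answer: -306*sqrt(70) ≈ -2560.2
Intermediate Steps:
V(t) = t**2
R(v) = sqrt(v + 4*v**2)
-459*R((T + 25)/(-18 + 27)) = -459*sqrt(1 + 4*((-1 + 25)/(-18 + 27)))*(sqrt(-1 + 25)/sqrt(-18 + 27)) = -459*sqrt(1 + 4*(24/9))*(2*sqrt(6)/3) = -459*sqrt(1 + 4*(24*(1/9)))*(2*sqrt(6)/3) = -459*2*sqrt(6)*sqrt(1 + 4*(8/3))/3 = -459*2*sqrt(6)*sqrt(1 + 32/3)/3 = -459*2*sqrt(70)/3 = -306*sqrt(70)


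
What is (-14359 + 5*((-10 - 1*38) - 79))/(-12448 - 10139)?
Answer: 4998/7529 ≈ 0.66383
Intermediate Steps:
(-14359 + 5*((-10 - 1*38) - 79))/(-12448 - 10139) = (-14359 + 5*((-10 - 38) - 79))/(-22587) = (-14359 + 5*(-48 - 79))*(-1/22587) = (-14359 + 5*(-127))*(-1/22587) = (-14359 - 635)*(-1/22587) = -14994*(-1/22587) = 4998/7529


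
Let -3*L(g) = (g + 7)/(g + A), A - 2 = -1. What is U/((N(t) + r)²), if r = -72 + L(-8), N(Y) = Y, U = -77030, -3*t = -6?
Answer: -33970230/2163841 ≈ -15.699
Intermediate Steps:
A = 1 (A = 2 - 1 = 1)
L(g) = -(7 + g)/(3*(1 + g)) (L(g) = -(g + 7)/(3*(g + 1)) = -(7 + g)/(3*(1 + g)))
t = 2 (t = -⅓*(-6) = 2)
r = -1513/21 (r = -72 + (-7 - 1*(-8))/(3*(1 - 8)) = -72 + (⅓)*(-7 + 8)/(-7) = -72 + (⅓)*(-⅐)*1 = -72 - 1/21 = -1513/21 ≈ -72.048)
U/((N(t) + r)²) = -77030/(2 - 1513/21)² = -77030/((-1471/21)²) = -77030/2163841/441 = -77030*441/2163841 = -33970230/2163841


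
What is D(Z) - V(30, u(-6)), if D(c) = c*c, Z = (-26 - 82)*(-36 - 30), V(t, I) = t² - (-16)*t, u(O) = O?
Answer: 50807004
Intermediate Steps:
V(t, I) = t² + 16*t
Z = 7128 (Z = -108*(-66) = 7128)
D(c) = c²
D(Z) - V(30, u(-6)) = 7128² - 30*(16 + 30) = 50808384 - 30*46 = 50808384 - 1*1380 = 50808384 - 1380 = 50807004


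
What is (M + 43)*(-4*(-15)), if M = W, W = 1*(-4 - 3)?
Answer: 2160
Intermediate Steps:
W = -7 (W = 1*(-7) = -7)
M = -7
(M + 43)*(-4*(-15)) = (-7 + 43)*(-4*(-15)) = 36*60 = 2160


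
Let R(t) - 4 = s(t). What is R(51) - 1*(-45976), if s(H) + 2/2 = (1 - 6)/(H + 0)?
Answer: 2344924/51 ≈ 45979.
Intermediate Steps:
s(H) = -1 - 5/H (s(H) = -1 + (1 - 6)/(H + 0) = -1 - 5/H)
R(t) = 4 + (-5 - t)/t
R(51) - 1*(-45976) = (3 - 5/51) - 1*(-45976) = (3 - 5*1/51) + 45976 = (3 - 5/51) + 45976 = 148/51 + 45976 = 2344924/51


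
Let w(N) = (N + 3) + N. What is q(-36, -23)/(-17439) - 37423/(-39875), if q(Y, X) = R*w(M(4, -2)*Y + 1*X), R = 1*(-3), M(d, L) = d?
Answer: 204341274/231793375 ≈ 0.88157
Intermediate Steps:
R = -3
w(N) = 3 + 2*N (w(N) = (3 + N) + N = 3 + 2*N)
q(Y, X) = -9 - 24*Y - 6*X (q(Y, X) = -3*(3 + 2*(4*Y + 1*X)) = -3*(3 + 2*(4*Y + X)) = -3*(3 + 2*(X + 4*Y)) = -3*(3 + (2*X + 8*Y)) = -3*(3 + 2*X + 8*Y) = -9 - 24*Y - 6*X)
q(-36, -23)/(-17439) - 37423/(-39875) = (-9 - 24*(-36) - 6*(-23))/(-17439) - 37423/(-39875) = (-9 + 864 + 138)*(-1/17439) - 37423*(-1/39875) = 993*(-1/17439) + 37423/39875 = -331/5813 + 37423/39875 = 204341274/231793375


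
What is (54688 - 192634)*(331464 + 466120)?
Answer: -110023522464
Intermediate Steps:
(54688 - 192634)*(331464 + 466120) = -137946*797584 = -110023522464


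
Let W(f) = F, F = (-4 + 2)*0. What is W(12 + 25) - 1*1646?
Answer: -1646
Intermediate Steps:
F = 0 (F = -2*0 = 0)
W(f) = 0
W(12 + 25) - 1*1646 = 0 - 1*1646 = 0 - 1646 = -1646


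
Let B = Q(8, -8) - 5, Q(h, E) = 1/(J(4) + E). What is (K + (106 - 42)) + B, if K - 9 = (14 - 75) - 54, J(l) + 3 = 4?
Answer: -330/7 ≈ -47.143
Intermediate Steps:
J(l) = 1 (J(l) = -3 + 4 = 1)
Q(h, E) = 1/(1 + E)
K = -106 (K = 9 + ((14 - 75) - 54) = 9 + (-61 - 54) = 9 - 115 = -106)
B = -36/7 (B = 1/(1 - 8) - 5 = 1/(-7) - 5 = -⅐ - 5 = -36/7 ≈ -5.1429)
(K + (106 - 42)) + B = (-106 + (106 - 42)) - 36/7 = (-106 + 64) - 36/7 = -42 - 36/7 = -330/7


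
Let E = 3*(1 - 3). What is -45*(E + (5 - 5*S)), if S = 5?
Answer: 1170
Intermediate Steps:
E = -6 (E = 3*(-2) = -6)
-45*(E + (5 - 5*S)) = -45*(-6 + (5 - 5*5)) = -45*(-6 + (5 - 25)) = -45*(-6 - 20) = -45*(-26) = 1170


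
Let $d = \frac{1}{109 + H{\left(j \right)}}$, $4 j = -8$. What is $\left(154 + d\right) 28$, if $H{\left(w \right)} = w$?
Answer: $\frac{461412}{107} \approx 4312.3$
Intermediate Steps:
$j = -2$ ($j = \frac{1}{4} \left(-8\right) = -2$)
$d = \frac{1}{107}$ ($d = \frac{1}{109 - 2} = \frac{1}{107} \approx 0.0093458$)
$\left(154 + d\right) 28 = \left(154 + \frac{1}{107}\right) 28 = \frac{16479}{107} \cdot 28 = \frac{461412}{107}$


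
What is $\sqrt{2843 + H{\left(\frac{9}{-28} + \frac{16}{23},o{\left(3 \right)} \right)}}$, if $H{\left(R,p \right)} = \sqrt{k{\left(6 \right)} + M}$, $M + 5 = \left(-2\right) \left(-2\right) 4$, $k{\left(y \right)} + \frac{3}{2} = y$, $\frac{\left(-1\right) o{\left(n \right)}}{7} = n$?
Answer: $\frac{\sqrt{11372 + 2 \sqrt{62}}}{2} \approx 53.357$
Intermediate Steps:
$o{\left(n \right)} = - 7 n$
$k{\left(y \right)} = - \frac{3}{2} + y$
$M = 11$ ($M = -5 + \left(-2\right) \left(-2\right) 4 = -5 + 4 \cdot 4 = -5 + 16 = 11$)
$H{\left(R,p \right)} = \frac{\sqrt{62}}{2}$ ($H{\left(R,p \right)} = \sqrt{\left(- \frac{3}{2} + 6\right) + 11} = \sqrt{\frac{9}{2} + 11} = \sqrt{\frac{31}{2}} = \frac{\sqrt{62}}{2}$)
$\sqrt{2843 + H{\left(\frac{9}{-28} + \frac{16}{23},o{\left(3 \right)} \right)}} = \sqrt{2843 + \frac{\sqrt{62}}{2}}$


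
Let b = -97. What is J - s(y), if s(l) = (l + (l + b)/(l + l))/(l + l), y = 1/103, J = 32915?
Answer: 290157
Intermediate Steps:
y = 1/103 ≈ 0.0097087
s(l) = (l + (-97 + l)/(2*l))/(2*l) (s(l) = (l + (l - 97)/(l + l))/(l + l) = (l + (-97 + l)/((2*l)))/((2*l)) = (l + (-97 + l)*(1/(2*l)))*(1/(2*l)) = (l + (-97 + l)/(2*l))*(1/(2*l)) = (l + (-97 + l)/(2*l))/(2*l))
J - s(y) = 32915 - (-97 + 1/103 + 2*(1/103)²)/(4*103⁻²) = 32915 - 10609*(-97 + 1/103 + 2*(1/10609))/4 = 32915 - 10609*(-97 + 1/103 + 2/10609)/4 = 32915 - 10609*(-1028968)/(4*10609) = 32915 - 1*(-257242) = 32915 + 257242 = 290157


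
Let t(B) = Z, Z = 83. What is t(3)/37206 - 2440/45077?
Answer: -87041249/1677134862 ≈ -0.051899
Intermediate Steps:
t(B) = 83
t(3)/37206 - 2440/45077 = 83/37206 - 2440/45077 = -87041249/1677134862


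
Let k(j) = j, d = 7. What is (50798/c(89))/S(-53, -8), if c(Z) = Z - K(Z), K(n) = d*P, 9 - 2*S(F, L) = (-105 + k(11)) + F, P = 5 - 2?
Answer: 25399/2652 ≈ 9.5773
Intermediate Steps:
P = 3
S(F, L) = 103/2 - F/2 (S(F, L) = 9/2 - ((-105 + 11) + F)/2 = 9/2 - (-94 + F)/2 = 9/2 + (47 - F/2) = 103/2 - F/2)
K(n) = 21 (K(n) = 7*3 = 21)
c(Z) = -21 + Z (c(Z) = Z - 1*21 = Z - 21 = -21 + Z)
(50798/c(89))/S(-53, -8) = (50798/(-21 + 89))/(103/2 - ½*(-53)) = (50798/68)/(103/2 + 53/2) = (50798*(1/68))/78 = (25399/34)*(1/78) = 25399/2652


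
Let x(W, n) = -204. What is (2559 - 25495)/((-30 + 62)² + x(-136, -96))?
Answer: -5734/205 ≈ -27.971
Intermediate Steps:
(2559 - 25495)/((-30 + 62)² + x(-136, -96)) = (2559 - 25495)/((-30 + 62)² - 204) = -22936/(32² - 204) = -22936/(1024 - 204) = -22936/820 = -22936*1/820 = -5734/205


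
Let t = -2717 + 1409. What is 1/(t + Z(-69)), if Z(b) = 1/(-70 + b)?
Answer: -139/181813 ≈ -0.00076452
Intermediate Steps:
t = -1308
1/(t + Z(-69)) = 1/(-1308 + 1/(-70 - 69)) = 1/(-1308 + 1/(-139)) = 1/(-1308 - 1/139) = 1/(-181813/139) = -139/181813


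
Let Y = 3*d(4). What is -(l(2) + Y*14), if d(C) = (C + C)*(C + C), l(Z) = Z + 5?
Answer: -2695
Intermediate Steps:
l(Z) = 5 + Z
d(C) = 4*C² (d(C) = (2*C)*(2*C) = 4*C²)
Y = 192 (Y = 3*(4*4²) = 3*(4*16) = 3*64 = 192)
-(l(2) + Y*14) = -((5 + 2) + 192*14) = -(7 + 2688) = -1*2695 = -2695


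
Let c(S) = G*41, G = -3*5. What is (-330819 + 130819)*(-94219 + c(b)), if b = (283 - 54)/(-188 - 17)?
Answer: 18966800000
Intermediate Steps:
b = -229/205 (b = 229/(-205) = 229*(-1/205) = -229/205 ≈ -1.1171)
G = -15
c(S) = -615 (c(S) = -15*41 = -615)
(-330819 + 130819)*(-94219 + c(b)) = (-330819 + 130819)*(-94219 - 615) = -200000*(-94834) = 18966800000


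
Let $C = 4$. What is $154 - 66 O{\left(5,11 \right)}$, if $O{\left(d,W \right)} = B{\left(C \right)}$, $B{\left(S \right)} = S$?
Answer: $-110$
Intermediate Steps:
$O{\left(d,W \right)} = 4$
$154 - 66 O{\left(5,11 \right)} = 154 - 264 = -110$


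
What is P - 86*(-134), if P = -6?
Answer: 11518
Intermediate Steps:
P - 86*(-134) = -6 - 86*(-134) = -6 + 11524 = 11518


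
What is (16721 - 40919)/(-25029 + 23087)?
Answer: 12099/971 ≈ 12.460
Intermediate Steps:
(16721 - 40919)/(-25029 + 23087) = -24198/(-1942) = -24198*(-1/1942) = 12099/971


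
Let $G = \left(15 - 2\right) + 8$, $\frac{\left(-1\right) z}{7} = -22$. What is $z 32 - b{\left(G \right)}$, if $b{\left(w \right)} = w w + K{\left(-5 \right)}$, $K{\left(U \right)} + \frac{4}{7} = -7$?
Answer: $\frac{31462}{7} \approx 4494.6$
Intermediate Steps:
$z = 154$ ($z = \left(-7\right) \left(-22\right) = 154$)
$K{\left(U \right)} = - \frac{53}{7}$ ($K{\left(U \right)} = - \frac{4}{7} - 7 = - \frac{53}{7}$)
$G = 21$ ($G = 13 + 8 = 21$)
$b{\left(w \right)} = - \frac{53}{7} + w^{2}$ ($b{\left(w \right)} = w w - \frac{53}{7} = w^{2} - \frac{53}{7} = - \frac{53}{7} + w^{2}$)
$z 32 - b{\left(G \right)} = 154 \cdot 32 - \left(- \frac{53}{7} + 21^{2}\right) = 4928 - \left(- \frac{53}{7} + 441\right) = 4928 - \frac{3034}{7} = \frac{31462}{7}$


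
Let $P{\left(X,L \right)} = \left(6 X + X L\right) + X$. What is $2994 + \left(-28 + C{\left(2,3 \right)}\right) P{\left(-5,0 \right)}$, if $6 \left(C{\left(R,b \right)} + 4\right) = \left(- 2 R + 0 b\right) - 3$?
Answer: $\frac{24929}{6} \approx 4154.8$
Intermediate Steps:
$C{\left(R,b \right)} = - \frac{9}{2} - \frac{R}{3}$ ($C{\left(R,b \right)} = -4 + \frac{\left(- 2 R + 0 b\right) - 3}{6} = -4 + \frac{\left(- 2 R + 0\right) - 3}{6} = -4 + \frac{- 2 R - 3}{6} = -4 + \frac{-3 - 2 R}{6} = -4 - \left(\frac{1}{2} + \frac{R}{3}\right) = - \frac{9}{2} - \frac{R}{3}$)
$P{\left(X,L \right)} = 7 X + L X$ ($P{\left(X,L \right)} = \left(6 X + L X\right) + X = 7 X + L X$)
$2994 + \left(-28 + C{\left(2,3 \right)}\right) P{\left(-5,0 \right)} = 2994 + \left(-28 - \frac{31}{6}\right) \left(- 5 \left(7 + 0\right)\right) = 2994 + \left(-28 - \frac{31}{6}\right) \left(\left(-5\right) 7\right) = 2994 + \left(-28 - \frac{31}{6}\right) \left(-35\right) = 2994 - - \frac{6965}{6} = 2994 + \frac{6965}{6} = \frac{24929}{6}$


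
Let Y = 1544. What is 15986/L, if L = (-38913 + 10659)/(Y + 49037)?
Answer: -404293933/14127 ≈ -28619.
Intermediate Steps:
L = -28254/50581 (L = (-38913 + 10659)/(1544 + 49037) = -28254/50581 ≈ -0.55859)
15986/L = 15986/(-28254/50581) = 15986*(-50581/28254) = -404293933/14127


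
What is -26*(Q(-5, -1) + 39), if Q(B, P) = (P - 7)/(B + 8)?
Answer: -2834/3 ≈ -944.67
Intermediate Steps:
Q(B, P) = (-7 + P)/(8 + B)
-26*(Q(-5, -1) + 39) = -26*((-7 - 1)/(8 - 5) + 39) = -26*(-8/3 + 39) = -26*109/3 = -2834/3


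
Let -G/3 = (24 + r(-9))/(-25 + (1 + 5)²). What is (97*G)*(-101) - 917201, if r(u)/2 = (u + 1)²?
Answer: -5621779/11 ≈ -5.1107e+5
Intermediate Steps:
r(u) = 2*(1 + u)² (r(u) = 2*(u + 1)² = 2*(1 + u)²)
G = -456/11 (G = -3*(24 + 2*(1 - 9)²)/(-25 + (1 + 5)²) = -3*(24 + 2*(-8)²)/(-25 + 6²) = -3*(24 + 2*64)/(-25 + 36) = -3*(24 + 128)/11 = -456/11 ≈ -41.455)
(97*G)*(-101) - 917201 = (97*(-456/11))*(-101) - 917201 = -44232/11*(-101) - 917201 = 4467432/11 - 917201 = -5621779/11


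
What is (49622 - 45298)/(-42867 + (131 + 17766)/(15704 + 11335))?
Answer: -29229159/289765729 ≈ -0.10087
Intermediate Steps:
(49622 - 45298)/(-42867 + (131 + 17766)/(15704 + 11335)) = 4324/(-42867 + 17897/27039) = 4324/(-1159062916/27039) = 4324*(-27039/1159062916) = -29229159/289765729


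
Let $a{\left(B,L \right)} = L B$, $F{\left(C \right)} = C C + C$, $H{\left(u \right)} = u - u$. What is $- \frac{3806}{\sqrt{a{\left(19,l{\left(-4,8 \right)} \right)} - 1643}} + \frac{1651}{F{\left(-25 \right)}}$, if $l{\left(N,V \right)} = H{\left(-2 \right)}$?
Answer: $\frac{1651}{600} + \frac{3806 i \sqrt{1643}}{1643} \approx 2.7517 + 93.897 i$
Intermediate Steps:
$H{\left(u \right)} = 0$
$l{\left(N,V \right)} = 0$
$F{\left(C \right)} = C + C^{2}$ ($F{\left(C \right)} = C^{2} + C = C + C^{2}$)
$a{\left(B,L \right)} = B L$
$- \frac{3806}{\sqrt{a{\left(19,l{\left(-4,8 \right)} \right)} - 1643}} + \frac{1651}{F{\left(-25 \right)}} = - \frac{3806}{\sqrt{19 \cdot 0 - 1643}} + \frac{1651}{\left(-25\right) \left(1 - 25\right)} = - \frac{3806}{\sqrt{0 - 1643}} + \frac{1651}{\left(-25\right) \left(-24\right)} = - \frac{3806}{\sqrt{-1643}} + \frac{1651}{600} = - \frac{3806}{i \sqrt{1643}} + 1651 \cdot \frac{1}{600} = - 3806 \left(- \frac{i \sqrt{1643}}{1643}\right) + \frac{1651}{600} = \frac{3806 i \sqrt{1643}}{1643} + \frac{1651}{600} = \frac{1651}{600} + \frac{3806 i \sqrt{1643}}{1643}$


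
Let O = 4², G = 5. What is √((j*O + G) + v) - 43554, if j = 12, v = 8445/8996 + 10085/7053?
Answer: -43554 + √200652009296222757/31724394 ≈ -43540.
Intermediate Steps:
v = 150287245/63448788 (v = 8445*(1/8996) + 10085*(1/7053) = 8445/8996 + 10085/7053 = 150287245/63448788 ≈ 2.3686)
O = 16
√((j*O + G) + v) - 43554 = √((12*16 + 5) + 150287245/63448788) - 43554 = √((192 + 5) + 150287245/63448788) - 43554 = √(197 + 150287245/63448788) - 43554 = √(12649698481/63448788) - 43554 = √200652009296222757/31724394 - 43554 = -43554 + √200652009296222757/31724394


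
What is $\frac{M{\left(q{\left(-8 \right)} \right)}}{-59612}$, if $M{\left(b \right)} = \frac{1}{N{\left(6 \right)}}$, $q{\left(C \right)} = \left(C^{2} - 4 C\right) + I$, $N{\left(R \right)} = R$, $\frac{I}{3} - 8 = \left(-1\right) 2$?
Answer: $- \frac{1}{357672} \approx -2.7959 \cdot 10^{-6}$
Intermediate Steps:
$I = 18$ ($I = 24 + 3 \left(\left(-1\right) 2\right) = 24 + 3 \left(-2\right) = 24 - 6 = 18$)
$q{\left(C \right)} = 18 + C^{2} - 4 C$ ($q{\left(C \right)} = \left(C^{2} - 4 C\right) + 18 = 18 + C^{2} - 4 C$)
$M{\left(b \right)} = \frac{1}{6}$
$\frac{M{\left(q{\left(-8 \right)} \right)}}{-59612} = \frac{1}{6 \left(-59612\right)} = \frac{1}{6} \left(- \frac{1}{59612}\right) = - \frac{1}{357672}$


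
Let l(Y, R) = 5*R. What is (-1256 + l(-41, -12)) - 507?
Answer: -1823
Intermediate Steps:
(-1256 + l(-41, -12)) - 507 = (-1256 + 5*(-12)) - 507 = (-1256 - 60) - 507 = -1316 - 507 = -1823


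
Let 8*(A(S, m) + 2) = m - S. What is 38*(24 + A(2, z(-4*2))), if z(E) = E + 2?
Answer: 798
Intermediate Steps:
z(E) = 2 + E
A(S, m) = -2 - S/8 + m/8 (A(S, m) = -2 + (m - S)/8 = -2 + (-S/8 + m/8) = -2 - S/8 + m/8)
38*(24 + A(2, z(-4*2))) = 38*(24 + (-2 - ⅛*2 + (2 - 4*2)/8)) = 38*(24 + (-2 - ¼ + (2 - 8)/8)) = 38*(24 + (-2 - ¼ + (⅛)*(-6))) = 38*(24 + (-2 - ¼ - ¾)) = 38*(24 - 3) = 38*21 = 798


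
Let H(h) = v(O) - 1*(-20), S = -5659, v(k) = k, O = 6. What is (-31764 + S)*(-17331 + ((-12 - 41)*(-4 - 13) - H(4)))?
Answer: 615832888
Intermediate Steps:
H(h) = 26 (H(h) = 6 - 1*(-20) = 6 + 20 = 26)
(-31764 + S)*(-17331 + ((-12 - 41)*(-4 - 13) - H(4))) = (-31764 - 5659)*(-17331 + ((-12 - 41)*(-4 - 13) - 1*26)) = -37423*(-17331 + (-53*(-17) - 26)) = -37423*(-17331 + (901 - 26)) = -37423*(-17331 + 875) = -37423*(-16456) = 615832888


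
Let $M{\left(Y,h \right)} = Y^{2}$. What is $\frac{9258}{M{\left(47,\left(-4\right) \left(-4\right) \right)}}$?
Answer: $\frac{9258}{2209} \approx 4.191$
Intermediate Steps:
$\frac{9258}{M{\left(47,\left(-4\right) \left(-4\right) \right)}} = \frac{9258}{47^{2}} = \frac{9258}{2209}$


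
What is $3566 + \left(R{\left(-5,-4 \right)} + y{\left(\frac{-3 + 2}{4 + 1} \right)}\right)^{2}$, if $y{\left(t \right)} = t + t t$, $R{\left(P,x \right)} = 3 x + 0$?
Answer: $\frac{2321166}{625} \approx 3713.9$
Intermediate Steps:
$R{\left(P,x \right)} = 3 x$
$y{\left(t \right)} = t + t^{2}$
$3566 + \left(R{\left(-5,-4 \right)} + y{\left(\frac{-3 + 2}{4 + 1} \right)}\right)^{2} = 3566 + \left(3 \left(-4\right) + \frac{-3 + 2}{4 + 1} \left(1 + \frac{-3 + 2}{4 + 1}\right)\right)^{2} = 3566 + \left(-12 + - \frac{1}{5} \left(1 - \frac{1}{5}\right)\right)^{2} = 3566 + \left(-12 + \left(-1\right) \frac{1}{5} \left(1 - \frac{1}{5}\right)\right)^{2} = 3566 + \left(-12 - \frac{1 - \frac{1}{5}}{5}\right)^{2} = 3566 + \left(-12 - \frac{4}{25}\right)^{2} = 3566 + \left(- \frac{304}{25}\right)^{2} = 3566 + \frac{92416}{625} = \frac{2321166}{625}$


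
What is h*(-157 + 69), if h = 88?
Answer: -7744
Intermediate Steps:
h*(-157 + 69) = 88*(-157 + 69) = 88*(-88) = -7744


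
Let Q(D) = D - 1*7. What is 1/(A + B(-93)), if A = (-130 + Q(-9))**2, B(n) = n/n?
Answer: 1/21317 ≈ 4.6911e-5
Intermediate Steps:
B(n) = 1
Q(D) = -7 + D (Q(D) = D - 7 = -7 + D)
A = 21316 (A = (-130 + (-7 - 9))**2 = (-130 - 16)**2 = (-146)**2 = 21316)
1/(A + B(-93)) = 1/(21316 + 1) = 1/21317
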